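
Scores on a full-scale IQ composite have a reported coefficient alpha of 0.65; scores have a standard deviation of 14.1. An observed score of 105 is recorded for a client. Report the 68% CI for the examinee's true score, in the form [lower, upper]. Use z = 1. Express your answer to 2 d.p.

[96.66, 113.34]

SEM = 14.10000 · √(1 − 0.65000) = 14.10000 · √0.35000 ≃ 14.10000 · 0.59161 ≃ 8.34167
Margin = 1 · 8.34167 ≃ 8.34167
68% CI: 105 ± 8.34167 = [96.65833, 113.34167]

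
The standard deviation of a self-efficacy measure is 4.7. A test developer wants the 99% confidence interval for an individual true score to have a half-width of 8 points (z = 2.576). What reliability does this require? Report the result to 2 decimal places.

0.56

SEM needed = half-width / z = 8/2.576 ≈ 3.106
Required reliability = 1 − (SEM/SD)² = 1 − 0.437 ≈ 0.563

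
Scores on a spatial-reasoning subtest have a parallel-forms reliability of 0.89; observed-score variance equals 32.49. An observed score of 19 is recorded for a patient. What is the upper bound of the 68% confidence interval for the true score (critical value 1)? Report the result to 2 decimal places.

20.89

SD = √32.49 ≃ 5.7000
SEM = 5.7000×√(1 − 0.8900) ≃ 1.8905
Half-width = 1×1.8905 ≃ 1.8905
Upper bound: 19 + 1.8905 = 20.8905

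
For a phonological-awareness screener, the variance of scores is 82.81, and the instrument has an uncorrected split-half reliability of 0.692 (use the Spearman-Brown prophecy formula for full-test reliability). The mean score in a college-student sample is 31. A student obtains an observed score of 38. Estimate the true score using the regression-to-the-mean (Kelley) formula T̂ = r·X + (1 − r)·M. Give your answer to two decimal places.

r_full = 2·0.692 / (1 + 0.692) ≃ 0.8180
T̂ = r·X + (1 − r)·M = 0.8180·38 + 0.1820·31 ≃ 31.0827 + 5.6430 ≃ 36.7258

36.73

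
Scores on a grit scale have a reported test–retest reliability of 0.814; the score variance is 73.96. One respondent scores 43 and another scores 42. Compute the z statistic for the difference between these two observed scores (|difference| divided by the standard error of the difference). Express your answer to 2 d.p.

0.19

SD = √73.96 ≈ 8.6000
The standard error of measurement is 8.6000·√(1 − 0.8140) ≈ 8.6000·0.4313 ≈ 3.7090.
SE_diff = √2 · SEM ≈ 5.2453
z = 1 / 5.2453 ≈ 0.1906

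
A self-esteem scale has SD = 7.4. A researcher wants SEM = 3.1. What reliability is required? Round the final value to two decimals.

r = 1 − (3.10000/7.4)² ≈ 1 − 0.17549 ≈ 0.82451

0.82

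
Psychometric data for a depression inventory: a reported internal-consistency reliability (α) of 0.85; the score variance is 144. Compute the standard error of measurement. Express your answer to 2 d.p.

SD = √144 = 12.000
The standard error of measurement is 12.000×√(1 − 0.850) ≈ 12.000×0.387 ≈ 4.648.

4.65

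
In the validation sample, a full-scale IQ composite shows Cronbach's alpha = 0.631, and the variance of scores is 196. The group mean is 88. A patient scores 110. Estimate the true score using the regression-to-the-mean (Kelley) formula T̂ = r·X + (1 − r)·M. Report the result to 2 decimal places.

101.88

T̂ = 0.6310(110) + 0.3690(88) ≃ 101.8820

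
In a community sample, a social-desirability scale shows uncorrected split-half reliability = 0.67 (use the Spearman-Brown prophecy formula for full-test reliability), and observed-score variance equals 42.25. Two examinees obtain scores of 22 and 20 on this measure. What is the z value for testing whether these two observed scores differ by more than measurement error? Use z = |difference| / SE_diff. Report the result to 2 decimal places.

SD = √42.25 = 6.5000
Full-length reliability (Spearman-Brown) = 2(0.67)/(1+0.67) ≃ 0.8024
SEM = 6.5000*√(1 − 0.8024) ≃ 2.8894
SE_diff = √2 * SEM ≃ 4.0863
z = |22 − 20| / 4.0863 = 2 / 4.0863 ≃ 0.4894

0.49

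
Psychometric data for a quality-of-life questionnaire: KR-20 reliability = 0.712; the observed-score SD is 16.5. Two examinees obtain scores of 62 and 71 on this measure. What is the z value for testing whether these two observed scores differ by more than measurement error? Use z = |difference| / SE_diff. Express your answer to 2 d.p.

0.72

SEM = 16.500 × √(1 − 0.712) = 16.500 × √0.288 ≈ 16.500 × 0.537 ≈ 8.855
SE_diff = √2 × SEM ≈ 12.523
z = 9 / 12.523 ≈ 0.719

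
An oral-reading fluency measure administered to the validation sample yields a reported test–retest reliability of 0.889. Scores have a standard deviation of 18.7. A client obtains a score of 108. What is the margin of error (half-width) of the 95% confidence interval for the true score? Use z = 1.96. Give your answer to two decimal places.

12.21

SEM = 18.7000*√(1 − 0.8890) ≈ 6.2302
Half-width = 1.96*6.2302 ≈ 12.2112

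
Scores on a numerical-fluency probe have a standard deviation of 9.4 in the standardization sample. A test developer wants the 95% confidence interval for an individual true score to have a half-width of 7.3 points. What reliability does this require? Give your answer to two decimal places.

0.84

Required SEM = 7.3 / 1.96 ≃ 3.7245
r = 1 − (SEM / SD)² = 1 − (3.7245 / 9.4)² ≃ 1 − 0.1570 ≃ 0.8430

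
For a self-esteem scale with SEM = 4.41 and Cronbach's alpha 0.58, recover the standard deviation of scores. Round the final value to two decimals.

6.80

σ = SEM·(1 − r)^(−1/2) ≈ 4.41*1.54303 ≈ 6.80478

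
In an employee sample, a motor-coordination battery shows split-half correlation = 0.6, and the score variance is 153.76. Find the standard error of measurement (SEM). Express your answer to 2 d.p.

SD = √153.76 ≃ 12.4000
r_full = 2·0.6 / (1 + 0.6) ≃ 0.7500
SEM = 12.4000 × √(1 − 0.7500) = 12.4000 × √0.2500 ≃ 12.4000 × 0.5000 ≃ 6.2000

6.20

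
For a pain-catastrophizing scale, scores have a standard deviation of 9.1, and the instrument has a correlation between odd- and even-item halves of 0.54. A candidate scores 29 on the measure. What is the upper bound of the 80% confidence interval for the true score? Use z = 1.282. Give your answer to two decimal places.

35.38

Spearman-Brown: r = 2(0.54) / (1 + 0.54) = 1.0800 / 1.5400 ≈ 0.7013
SEM = 9.1000 · √(1 − 0.7013) = 9.1000 · √0.2987 ≈ 9.1000 · 0.5465 ≈ 4.9735
Margin = 1.282 · 4.9735 ≈ 6.3760
Upper limit = 29 + 6.3760 ≈ 35.3760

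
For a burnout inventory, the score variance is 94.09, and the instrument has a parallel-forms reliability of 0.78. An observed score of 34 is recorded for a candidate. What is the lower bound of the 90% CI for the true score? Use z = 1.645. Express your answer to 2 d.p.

SD = √94.09 = 9.700
SEM = 9.700 · √(1 − 0.780) = 9.700 · √0.220 ≈ 9.700 · 0.469 ≈ 4.550
Half-width = 1.645·4.550 ≈ 7.484
Lower bound: 34 − 7.484 = 26.516

26.52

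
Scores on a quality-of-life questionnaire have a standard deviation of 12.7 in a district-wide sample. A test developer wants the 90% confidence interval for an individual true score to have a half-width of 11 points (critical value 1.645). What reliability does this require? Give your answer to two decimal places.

SEM needed = half-width / z = 11/1.645 ≃ 6.68693
r = 1 − (SEM / SD)² = 1 − (6.68693 / 12.7)² ≃ 1 − 0.27723 ≃ 0.72277

0.72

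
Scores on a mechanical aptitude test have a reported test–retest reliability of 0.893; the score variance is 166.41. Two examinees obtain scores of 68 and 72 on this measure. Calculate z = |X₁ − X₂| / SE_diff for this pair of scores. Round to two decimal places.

SD = √166.41 = 12.900
SEM = 12.900 * √(1 − 0.893) = 12.900 * √0.107 ≈ 12.900 * 0.327 ≈ 4.220
Standard error of the difference = 4.220·√2 ≈ 5.968
z = |68 − 72| / 5.968 = 4 / 5.968 ≈ 0.670

0.67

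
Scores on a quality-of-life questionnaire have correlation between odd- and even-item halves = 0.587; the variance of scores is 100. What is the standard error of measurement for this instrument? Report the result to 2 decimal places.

σ = 100^(1/2) = 10.0000
r_full = 2·0.587 / (1 + 0.587) ≃ 0.7398
SEM = 10.0000 * √(1 − 0.7398) = 10.0000 * √0.2602 ≃ 10.0000 * 0.5101 ≃ 5.1014

5.10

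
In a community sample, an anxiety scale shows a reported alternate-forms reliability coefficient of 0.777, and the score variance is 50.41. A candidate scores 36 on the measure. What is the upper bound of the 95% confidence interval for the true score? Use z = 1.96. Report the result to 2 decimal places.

42.57

SD = √50.41 = 7.1000
SEM = 7.1000 × √(1 − 0.7770) = 7.1000 × √0.2230 ≃ 7.1000 × 0.4722 ≃ 3.3528
1.96 × SEM ≃ 6.5715
Upper limit = 36 + 6.5715 ≃ 42.5715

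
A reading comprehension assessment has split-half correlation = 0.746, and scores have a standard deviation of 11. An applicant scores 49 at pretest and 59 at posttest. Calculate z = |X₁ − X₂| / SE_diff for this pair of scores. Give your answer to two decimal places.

r_full = 2·0.746 / (1 + 0.746) ≈ 0.85452
SEM = 11.00000 · √(1 − 0.85452) = 11.00000 · √0.14548 ≈ 11.00000 · 0.38141 ≈ 4.19554
SE_diff = √2 · SEM ≈ 5.93338
z = |49 − 59| / 5.93338 = 10 / 5.93338 ≈ 1.68538

1.69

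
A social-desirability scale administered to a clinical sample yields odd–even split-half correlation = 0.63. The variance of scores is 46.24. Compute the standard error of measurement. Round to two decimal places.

SD = √46.24 ≃ 6.800
Spearman-Brown: r = 2(0.63) / (1 + 0.63) = 1.260 / 1.630 ≃ 0.773
SEM = 6.800 · √(1 − 0.773) = 6.800 · √0.227 ≃ 6.800 · 0.476 ≃ 3.240

3.24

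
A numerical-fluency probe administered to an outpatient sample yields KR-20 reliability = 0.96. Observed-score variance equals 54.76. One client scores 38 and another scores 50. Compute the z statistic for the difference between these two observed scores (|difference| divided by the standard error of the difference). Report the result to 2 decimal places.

SD = √54.76 ≈ 7.400
SEM = 7.400 × √(1 − 0.960) = 7.400 × √0.040 ≈ 7.400 × 0.200 ≈ 1.480
SE_diff = SEM × √2 ≈ 1.480 × 1.414 ≈ 2.093
z = 12 / 2.093 ≈ 5.733

5.73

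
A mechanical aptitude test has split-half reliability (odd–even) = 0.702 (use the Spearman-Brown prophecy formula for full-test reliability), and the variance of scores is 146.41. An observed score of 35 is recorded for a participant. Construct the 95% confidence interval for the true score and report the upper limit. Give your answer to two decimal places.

σ = 146.41^(1/2) = 12.100
Full-length reliability (Spearman-Brown) = 2(0.702)/(1+0.702) ≈ 0.825
SEM = 12.100×√(1 − 0.825) ≈ 5.063
Margin = 1.96 × 5.063 ≈ 9.924
Upper limit = 35 + 9.924 ≈ 44.924

44.92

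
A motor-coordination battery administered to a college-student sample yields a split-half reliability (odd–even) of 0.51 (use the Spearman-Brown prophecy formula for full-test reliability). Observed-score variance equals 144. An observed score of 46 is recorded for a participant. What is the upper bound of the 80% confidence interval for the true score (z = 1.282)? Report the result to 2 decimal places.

σ = 144^(1/2) = 12.0000
Full-length reliability (Spearman-Brown) = 2(0.51)/(1+0.51) ≈ 0.6755
SEM = 12.0000·√(1 − 0.6755) ≈ 6.8358
Half-width = 1.282·6.8358 ≈ 8.7635
Upper limit = 46 + 8.7635 ≈ 54.7635

54.76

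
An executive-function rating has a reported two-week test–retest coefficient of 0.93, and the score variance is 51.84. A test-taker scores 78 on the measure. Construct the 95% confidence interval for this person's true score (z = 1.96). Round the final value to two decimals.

SD = √51.84 = 7.2000
SEM = 7.2000 * √(1 − 0.9300) = 7.2000 * √0.0700 ≈ 7.2000 * 0.2646 ≈ 1.9049
Margin = 1.96 * 1.9049 ≈ 3.7337
95% CI: 78 ± 3.7337 = [74.2663, 81.7337]

[74.27, 81.73]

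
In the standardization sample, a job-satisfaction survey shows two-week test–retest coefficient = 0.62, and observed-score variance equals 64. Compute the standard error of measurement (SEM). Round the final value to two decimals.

SD = √64 ≈ 8.0000
SEM = 8.0000×√(1 − 0.6200) ≈ 4.9315

4.93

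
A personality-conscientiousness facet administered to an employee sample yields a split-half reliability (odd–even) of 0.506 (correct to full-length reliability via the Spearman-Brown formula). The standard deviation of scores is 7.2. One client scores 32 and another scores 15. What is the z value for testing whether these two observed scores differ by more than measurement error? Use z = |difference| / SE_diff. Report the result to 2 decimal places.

r_full = 2·0.506 / (1 + 0.506) ≈ 0.67198
SEM = 7.20000 · √(1 − 0.67198) = 7.20000 · √0.32802 ≈ 7.20000 · 0.57273 ≈ 4.12367
SE_diff = SEM · √2 ≈ 4.12367 · 1.41421 ≈ 5.83174
z = 17 / 5.83174 ≈ 2.91508

2.92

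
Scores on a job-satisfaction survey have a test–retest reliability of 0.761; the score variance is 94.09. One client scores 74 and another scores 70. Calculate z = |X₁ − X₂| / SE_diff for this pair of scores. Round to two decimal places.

SD = √94.09 = 9.700
SEM = 9.700×√(1 − 0.761) ≈ 4.742
SE_diff = √2 × SEM ≈ 6.706
z = |74 − 70| / 6.706 = 4 / 6.706 ≈ 0.596

0.60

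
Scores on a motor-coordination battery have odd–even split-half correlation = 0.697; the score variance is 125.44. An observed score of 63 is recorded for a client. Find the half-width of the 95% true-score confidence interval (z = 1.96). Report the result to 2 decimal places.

SD = √125.44 ≈ 11.2000
Full-length reliability (Spearman-Brown) = 2(0.697)/(1+0.697) ≈ 0.8214
SEM = 11.2000 × √(1 − 0.8214) = 11.2000 × √0.1786 ≈ 11.2000 × 0.4226 ≈ 4.7326
1.96 × SEM ≈ 9.2759

9.28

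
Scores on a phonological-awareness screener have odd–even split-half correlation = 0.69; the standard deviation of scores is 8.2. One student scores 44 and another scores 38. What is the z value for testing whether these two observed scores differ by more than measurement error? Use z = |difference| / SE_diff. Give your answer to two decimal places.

Spearman-Brown: r = 2(0.69) / (1 + 0.69) = 1.380 / 1.690 ≃ 0.817
SEM = 8.200 * √(1 − 0.817) = 8.200 * √0.183 ≃ 8.200 * 0.428 ≃ 3.512
SE_diff = √2 * SEM ≃ 4.967
z = 6 / 4.967 ≃ 1.208

1.21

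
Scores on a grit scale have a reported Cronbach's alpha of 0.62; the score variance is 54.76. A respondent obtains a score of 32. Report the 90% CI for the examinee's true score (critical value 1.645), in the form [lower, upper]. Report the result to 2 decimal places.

SD = √54.76 ≈ 7.400
SEM = 7.400·√(1 − 0.620) ≈ 4.562
Margin = 1.645 · 4.562 ≈ 7.504
CI = 32 ± 7.504 → [24.496, 39.504]

[24.50, 39.50]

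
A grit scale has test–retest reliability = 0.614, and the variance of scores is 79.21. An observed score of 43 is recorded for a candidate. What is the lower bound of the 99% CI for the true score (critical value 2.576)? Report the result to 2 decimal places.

28.76

SD = √79.21 ≈ 8.90000
SEM = 8.90000*√(1 − 0.61400) ≈ 5.52947
2.576 * SEM ≈ 14.24392
Lower limit = 43 − 14.24392 ≈ 28.75608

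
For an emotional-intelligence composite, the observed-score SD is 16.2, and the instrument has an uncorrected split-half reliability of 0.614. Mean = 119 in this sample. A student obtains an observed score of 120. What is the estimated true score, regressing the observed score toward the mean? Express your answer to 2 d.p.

Spearman-Brown: r = 2(0.614) / (1 + 0.614) = 1.228 / 1.614 ≃ 0.761
Estimated true score = 0.761*120 + (1 − 0.761)*119 ≃ 119.761

119.76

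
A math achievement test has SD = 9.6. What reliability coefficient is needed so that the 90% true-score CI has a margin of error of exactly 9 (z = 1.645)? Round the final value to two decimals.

0.68

SEM needed = half-width / z = 9/1.645 ≈ 5.47112
r = 1 − (SEM / SD)² = 1 − (5.47112 / 9.6)² ≈ 1 − 0.32480 ≈ 0.67520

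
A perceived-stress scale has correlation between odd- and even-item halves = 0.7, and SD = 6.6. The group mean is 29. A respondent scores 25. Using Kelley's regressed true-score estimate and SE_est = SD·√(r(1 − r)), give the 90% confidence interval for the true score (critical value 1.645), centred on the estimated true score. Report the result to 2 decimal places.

[21.57, 29.84]

r_full = 2·0.7 / (1 + 0.7) ≈ 0.8235
Estimated true score = 0.8235*25 + (1 − 0.8235)*29 ≈ 25.7059
SE_est = 6.6000·√[r(1 − r)] ≈ 2.5161
90% CI: 25.7059 ± 4.1389 ≈ (21.5670, 29.8448)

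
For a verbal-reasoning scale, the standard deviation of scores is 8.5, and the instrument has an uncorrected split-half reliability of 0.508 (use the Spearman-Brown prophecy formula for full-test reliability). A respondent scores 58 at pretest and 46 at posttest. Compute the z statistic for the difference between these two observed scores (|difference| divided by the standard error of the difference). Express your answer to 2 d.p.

Full-length reliability (Spearman-Brown) = 2(0.508)/(1+0.508) ≈ 0.674
SEM = 8.500 * √(1 − 0.674) = 8.500 * √0.326 ≈ 8.500 * 0.571 ≈ 4.855
Standard error of the difference = 4.855·√2 ≈ 6.866
z = |58 − 46| / 6.866 = 12 / 6.866 ≈ 1.748

1.75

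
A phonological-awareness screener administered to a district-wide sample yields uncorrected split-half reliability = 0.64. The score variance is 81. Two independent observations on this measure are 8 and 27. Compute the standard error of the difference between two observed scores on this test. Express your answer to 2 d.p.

5.96

σ = 81^(1/2) = 9.0000
Full-length reliability (Spearman-Brown) = 2(0.64)/(1+0.64) ≃ 0.7805
SEM = 9.0000×√(1 − 0.7805) ≃ 4.2167
SE_diff = √2 × SEM ≃ 5.9633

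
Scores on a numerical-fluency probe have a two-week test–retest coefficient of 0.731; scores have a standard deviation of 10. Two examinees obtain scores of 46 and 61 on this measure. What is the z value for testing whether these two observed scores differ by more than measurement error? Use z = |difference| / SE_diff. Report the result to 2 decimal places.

SEM = 10.00000 × √(1 − 0.73100) = 10.00000 × √0.26900 ≈ 10.00000 × 0.51865 ≈ 5.18652
SE_diff = √2 × SEM ≈ 7.33485
z = |46 − 61| / 7.33485 = 15 / 7.33485 ≈ 2.04503

2.05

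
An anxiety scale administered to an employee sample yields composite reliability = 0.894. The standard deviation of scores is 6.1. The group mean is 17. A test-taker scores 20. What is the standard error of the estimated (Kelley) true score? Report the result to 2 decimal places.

SE_est = 6.100·√[r(1 − r)] ≈ 1.878

1.88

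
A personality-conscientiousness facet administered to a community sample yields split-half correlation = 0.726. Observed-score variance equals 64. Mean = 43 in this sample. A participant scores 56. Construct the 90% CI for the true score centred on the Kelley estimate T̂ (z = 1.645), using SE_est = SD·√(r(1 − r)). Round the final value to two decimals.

σ = 64^(1/2) = 8.00000
r_full = 2·0.726 / (1 + 0.726) ≈ 0.84125
T̂ = 0.84125(56) + 0.15875(43) ≈ 53.93627
SE_est = SD * √(r(1 − r)) = 8.00000 * √0.13355 ≈ 8.00000 * 0.36544 ≈ 2.92353
90% CI: 53.93627 ± 4.80921 ≈ (49.12706, 58.74548)

[49.13, 58.75]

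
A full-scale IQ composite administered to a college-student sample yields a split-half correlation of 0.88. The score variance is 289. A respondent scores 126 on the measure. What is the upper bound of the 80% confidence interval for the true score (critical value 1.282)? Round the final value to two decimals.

σ = 289^(1/2) = 17.00000
Full-length reliability (Spearman-Brown) = 2(0.88)/(1+0.88) ≈ 0.93617
SEM = 17.00000*√(1 − 0.93617) ≈ 4.29497
1.282 * SEM ≈ 5.50616
Upper limit = 126 + 5.50616 ≈ 131.50616

131.51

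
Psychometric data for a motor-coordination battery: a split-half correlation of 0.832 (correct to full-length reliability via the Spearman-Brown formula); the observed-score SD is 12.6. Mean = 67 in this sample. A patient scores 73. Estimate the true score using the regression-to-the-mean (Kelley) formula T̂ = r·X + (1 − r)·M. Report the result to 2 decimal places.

72.45

r_full = 2·0.832 / (1 + 0.832) ≈ 0.908
Estimated true score = 0.908·73 + (1 − 0.908)·67 ≈ 72.450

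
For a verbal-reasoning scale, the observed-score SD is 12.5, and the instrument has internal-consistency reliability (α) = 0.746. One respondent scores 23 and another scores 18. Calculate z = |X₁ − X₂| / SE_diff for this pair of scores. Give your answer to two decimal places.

0.56

SEM = 12.5000 × √(1 − 0.7460) = 12.5000 × √0.2540 ≃ 12.5000 × 0.5040 ≃ 6.2998
SE_diff = √2 × SEM ≃ 8.9093
z = 5 / 8.9093 ≃ 0.5612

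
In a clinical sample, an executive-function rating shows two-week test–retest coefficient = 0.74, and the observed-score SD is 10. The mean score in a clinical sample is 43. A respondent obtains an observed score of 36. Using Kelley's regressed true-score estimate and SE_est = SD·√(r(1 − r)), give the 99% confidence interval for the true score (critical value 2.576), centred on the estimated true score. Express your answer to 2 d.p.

[26.52, 49.12]

Estimated true score = 0.740·36 + (1 − 0.740)·43 ≃ 37.820
SE_est = SD · √(r(1 − r)) = 10.000 · √0.192 ≃ 10.000 · 0.439 ≃ 4.386
CI = 37.820 ± 2.576 · 4.386 → [26.521, 49.119]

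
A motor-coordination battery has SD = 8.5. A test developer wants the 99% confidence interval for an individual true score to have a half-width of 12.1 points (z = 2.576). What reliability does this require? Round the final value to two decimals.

0.69

Required SEM = 12.1 / 2.576 ≈ 4.6972
r = 1 − (4.6972/8.5)² ≈ 1 − 0.3054 ≈ 0.6946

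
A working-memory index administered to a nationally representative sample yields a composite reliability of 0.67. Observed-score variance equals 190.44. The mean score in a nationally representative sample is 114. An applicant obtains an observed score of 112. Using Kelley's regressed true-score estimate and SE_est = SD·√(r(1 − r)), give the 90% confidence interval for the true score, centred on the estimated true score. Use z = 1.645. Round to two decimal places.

[101.99, 123.33]

SD = √190.44 = 13.8000
Estimated true score = 0.6700×112 + (1 − 0.6700)×114 ≃ 112.6600
SE_est = 13.8000×√(0.6700×0.3300) ≃ 6.4889
90% CI: 112.6600 ± 10.6743 ≃ (101.9857, 123.3343)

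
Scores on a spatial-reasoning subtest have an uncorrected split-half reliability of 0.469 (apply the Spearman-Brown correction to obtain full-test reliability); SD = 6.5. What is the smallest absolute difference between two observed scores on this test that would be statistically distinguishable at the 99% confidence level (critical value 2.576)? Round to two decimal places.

14.24

r_full = 2·0.469 / (1 + 0.469) ≈ 0.639
SEM = 6.500 × √(1 − 0.639) = 6.500 × √0.361 ≈ 6.500 × 0.601 ≈ 3.908
Standard error of the difference = 3.908·√2 ≈ 5.527
Minimum reliable difference = 2.576 × SE_diff ≈ 2.576 × 5.527 ≈ 14.237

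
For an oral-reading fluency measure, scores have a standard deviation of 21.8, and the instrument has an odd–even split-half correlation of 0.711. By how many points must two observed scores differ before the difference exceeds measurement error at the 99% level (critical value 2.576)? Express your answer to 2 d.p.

r_full = 2·0.711 / (1 + 0.711) ≃ 0.83109
SEM = 21.80000*√(1 − 0.83109) ≃ 8.95943
SE_diff = SEM * √2 ≃ 8.95943 * 1.41421 ≃ 12.67055
Smallest detectable difference = 2.576*12.67055 ≃ 32.63933

32.64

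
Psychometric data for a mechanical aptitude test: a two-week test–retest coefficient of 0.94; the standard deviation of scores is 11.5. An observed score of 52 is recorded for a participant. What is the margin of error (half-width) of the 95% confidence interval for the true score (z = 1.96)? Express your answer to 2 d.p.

The standard error of measurement is 11.500×√(1 − 0.940) ≈ 11.500×0.245 ≈ 2.817.
1.96 × SEM ≈ 5.521

5.52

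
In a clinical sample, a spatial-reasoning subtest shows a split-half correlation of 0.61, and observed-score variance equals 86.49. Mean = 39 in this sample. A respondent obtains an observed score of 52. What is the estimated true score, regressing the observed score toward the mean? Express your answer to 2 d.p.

48.85

r_full = 2·0.61 / (1 + 0.61) ≈ 0.758
T̂ = r·X + (1 − r)·M = 0.758·52 + 0.242·39 ≈ 39.404 + 9.447 ≈ 48.851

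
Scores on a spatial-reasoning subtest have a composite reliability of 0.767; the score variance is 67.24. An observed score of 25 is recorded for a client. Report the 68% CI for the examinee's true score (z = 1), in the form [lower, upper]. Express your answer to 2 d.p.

[21.04, 28.96]

SD = √67.24 ≈ 8.200
SEM = 8.200*√(1 − 0.767) ≈ 3.958
Margin = 1 * 3.958 ≈ 3.958
CI = 25 ± 3.958 → [21.042, 28.958]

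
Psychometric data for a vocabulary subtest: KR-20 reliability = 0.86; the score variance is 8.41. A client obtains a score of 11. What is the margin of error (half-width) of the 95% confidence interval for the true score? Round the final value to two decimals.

2.13

SD = √8.41 ≃ 2.900
SEM = 2.900 * √(1 − 0.860) = 2.900 * √0.140 ≃ 2.900 * 0.374 ≃ 1.085
Half-width = 1.96*1.085 ≃ 2.127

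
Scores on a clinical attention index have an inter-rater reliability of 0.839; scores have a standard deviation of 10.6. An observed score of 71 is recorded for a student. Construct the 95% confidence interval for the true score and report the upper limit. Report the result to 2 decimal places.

79.34

SEM = 10.6000 × √(1 − 0.8390) = 10.6000 × √0.1610 ≃ 10.6000 × 0.4012 ≃ 4.2532
Half-width = 1.96×4.2532 ≃ 8.3363
Upper limit = 71 + 8.3363 ≃ 79.3363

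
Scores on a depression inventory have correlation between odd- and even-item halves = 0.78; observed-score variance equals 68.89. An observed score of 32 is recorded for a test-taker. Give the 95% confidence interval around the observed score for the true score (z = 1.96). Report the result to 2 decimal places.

σ = 68.89^(1/2) = 8.3000
Full-length reliability (Spearman-Brown) = 2(0.78)/(1+0.78) ≈ 0.8764
SEM = 8.3000 * √(1 − 0.8764) = 8.3000 * √0.1236 ≈ 8.3000 * 0.3516 ≈ 2.9180
Half-width = 1.96*2.9180 ≈ 5.7192
95% CI: 32 ± 5.7192 = [26.2808, 37.7192]

[26.28, 37.72]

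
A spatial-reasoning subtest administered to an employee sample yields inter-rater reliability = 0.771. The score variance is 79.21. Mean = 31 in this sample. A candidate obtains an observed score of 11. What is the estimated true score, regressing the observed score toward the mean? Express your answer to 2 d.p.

T̂ = r·X + (1 − r)·M = 0.7710×11 + 0.2290×31 = 8.4810 + 7.0990 ≈ 15.5800

15.58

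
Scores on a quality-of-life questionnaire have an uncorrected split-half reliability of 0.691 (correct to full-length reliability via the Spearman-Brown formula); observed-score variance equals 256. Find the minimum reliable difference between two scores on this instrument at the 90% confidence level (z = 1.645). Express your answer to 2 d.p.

15.91

SD = √256 ≈ 16.00000
Full-length reliability (Spearman-Brown) = 2(0.691)/(1+0.691) ≈ 0.81727
SEM = 16.00000 × √(1 − 0.81727) = 16.00000 × √0.18273 ≈ 16.00000 × 0.42747 ≈ 6.83955
SE_diff = SEM × √2 ≈ 6.83955 × 1.41421 ≈ 9.67258
Minimum reliable difference = 1.645 × SE_diff ≈ 1.645 × 9.67258 ≈ 15.91140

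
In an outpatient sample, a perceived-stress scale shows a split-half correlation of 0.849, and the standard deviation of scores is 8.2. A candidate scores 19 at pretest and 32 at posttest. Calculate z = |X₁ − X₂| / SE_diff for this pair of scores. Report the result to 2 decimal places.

r_full = 2·0.849 / (1 + 0.849) ≈ 0.918
SEM = 8.200 × √(1 − 0.918) = 8.200 × √0.082 ≈ 8.200 × 0.286 ≈ 2.343
Standard error of the difference = 2.343·√2 ≈ 3.314
z = 13 / 3.314 ≈ 3.923

3.92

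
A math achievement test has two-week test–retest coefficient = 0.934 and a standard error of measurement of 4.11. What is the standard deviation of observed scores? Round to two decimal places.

16.00

SD = 4.11 / √(1 − 0.934) ≃ 15.9982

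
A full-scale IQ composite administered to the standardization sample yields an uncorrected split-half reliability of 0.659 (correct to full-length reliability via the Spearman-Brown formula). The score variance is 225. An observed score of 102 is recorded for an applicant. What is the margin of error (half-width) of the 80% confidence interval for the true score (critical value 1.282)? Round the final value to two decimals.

8.72

σ = 225^(1/2) = 15.0000
Spearman-Brown: r = 2(0.659) / (1 + 0.659) = 1.3180 / 1.6590 ≈ 0.7945
SEM = 15.0000 * √(1 − 0.7945) = 15.0000 * √0.2055 ≈ 15.0000 * 0.4534 ≈ 6.8006
Half-width = 1.282*6.8006 ≈ 8.7183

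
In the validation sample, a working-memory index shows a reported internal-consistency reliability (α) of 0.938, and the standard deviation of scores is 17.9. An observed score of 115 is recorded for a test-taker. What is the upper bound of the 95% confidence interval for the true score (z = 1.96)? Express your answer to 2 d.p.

The standard error of measurement is 17.90000×√(1 − 0.93800) ≈ 17.90000×0.24900 ≈ 4.45706.
1.96 × SEM ≈ 8.73585
Upper limit = 115 + 8.73585 ≈ 123.73585

123.74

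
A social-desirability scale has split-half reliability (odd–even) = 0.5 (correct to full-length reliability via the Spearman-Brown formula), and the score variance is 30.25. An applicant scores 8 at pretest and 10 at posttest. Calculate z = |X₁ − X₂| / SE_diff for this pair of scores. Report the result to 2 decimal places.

0.45

SD = √30.25 ≃ 5.5000
Full-length reliability (Spearman-Brown) = 2(0.5)/(1+0.5) ≃ 0.6667
SEM = 5.5000·√(1 − 0.6667) ≃ 3.1754
Standard error of the difference = 3.1754·√2 ≃ 4.4907
z = |8 − 10| / 4.4907 = 2 / 4.4907 ≃ 0.4454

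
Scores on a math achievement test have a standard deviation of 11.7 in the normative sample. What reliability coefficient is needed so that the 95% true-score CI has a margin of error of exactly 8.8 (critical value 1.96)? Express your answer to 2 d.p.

SEM needed = half-width / z = 8.8/1.96 ≈ 4.48980
r = 1 − (SEM / SD)² = 1 − (4.48980 / 11.7)² ≈ 1 − 0.14726 ≈ 0.85274

0.85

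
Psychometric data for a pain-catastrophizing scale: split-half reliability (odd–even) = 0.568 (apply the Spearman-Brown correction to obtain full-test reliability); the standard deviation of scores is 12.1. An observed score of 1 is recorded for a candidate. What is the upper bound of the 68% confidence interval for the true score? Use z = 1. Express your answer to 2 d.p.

7.35

Spearman-Brown: r = 2(0.568) / (1 + 0.568) = 1.136 / 1.568 ≈ 0.724
SEM = 12.100×√(1 − 0.724) ≈ 6.351
Half-width = 1×6.351 ≈ 6.351
Upper limit = 1 + 6.351 ≈ 7.351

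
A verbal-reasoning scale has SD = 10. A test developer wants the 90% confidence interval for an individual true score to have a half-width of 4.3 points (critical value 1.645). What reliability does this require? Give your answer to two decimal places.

Required SEM = 4.3 / 1.645 ≈ 2.614
r = 1 − (2.614/10)² ≈ 1 − 0.068 ≈ 0.932

0.93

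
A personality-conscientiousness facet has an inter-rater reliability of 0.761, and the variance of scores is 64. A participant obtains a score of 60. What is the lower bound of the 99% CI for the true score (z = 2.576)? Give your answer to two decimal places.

49.93

SD = √64 = 8.0000
The standard error of measurement is 8.0000×√(1 − 0.7610) ≈ 8.0000×0.4889 ≈ 3.9110.
2.576 × SEM ≈ 10.0748
Lower limit = 60 − 10.0748 ≈ 49.9252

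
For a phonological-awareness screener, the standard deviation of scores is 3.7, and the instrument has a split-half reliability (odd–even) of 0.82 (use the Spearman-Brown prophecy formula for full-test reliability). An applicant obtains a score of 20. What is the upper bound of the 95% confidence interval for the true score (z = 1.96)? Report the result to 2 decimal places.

Spearman-Brown: r = 2(0.82) / (1 + 0.82) = 1.6400 / 1.8200 ≈ 0.9011
SEM = 3.7000 · √(1 − 0.9011) = 3.7000 · √0.0989 ≈ 3.7000 · 0.3145 ≈ 1.1636
1.96 · SEM ≈ 2.2806
Upper limit = 20 + 2.2806 ≈ 22.2806

22.28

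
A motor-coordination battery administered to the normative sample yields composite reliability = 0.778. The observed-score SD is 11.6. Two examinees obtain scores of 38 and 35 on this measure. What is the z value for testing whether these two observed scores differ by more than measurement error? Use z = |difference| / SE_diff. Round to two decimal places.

0.39

SEM = 11.6000*√(1 − 0.7780) ≈ 5.4656
SE_diff = SEM * √2 ≈ 5.4656 * 1.4142 ≈ 7.7295
z = |38 − 35| / 7.7295 = 3 / 7.7295 ≈ 0.3881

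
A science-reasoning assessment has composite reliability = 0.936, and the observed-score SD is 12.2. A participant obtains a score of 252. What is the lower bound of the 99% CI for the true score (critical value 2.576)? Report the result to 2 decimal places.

244.05

SEM = 12.20000 · √(1 − 0.93600) = 12.20000 · √0.06400 ≃ 12.20000 · 0.25298 ≃ 3.08638
Half-width = 2.576·3.08638 ≃ 7.95052
Lower limit = 252 − 7.95052 ≃ 244.04948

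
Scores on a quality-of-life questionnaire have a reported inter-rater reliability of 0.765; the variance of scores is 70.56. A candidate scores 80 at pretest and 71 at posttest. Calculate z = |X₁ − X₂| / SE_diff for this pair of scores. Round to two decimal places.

1.56

SD = √70.56 ≈ 8.400
SEM = 8.400 × √(1 − 0.765) = 8.400 × √0.235 ≈ 8.400 × 0.485 ≈ 4.072
Standard error of the difference = 4.072·√2 ≈ 5.759
z = |80 − 71| / 5.759 = 9 / 5.759 ≈ 1.563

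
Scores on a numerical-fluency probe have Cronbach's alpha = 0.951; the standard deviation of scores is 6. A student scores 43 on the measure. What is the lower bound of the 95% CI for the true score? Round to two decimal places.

The standard error of measurement is 6.0000×√(1 − 0.9510) ≈ 6.0000×0.2214 ≈ 1.3282.
1.96 × SEM ≈ 2.6032
Lower limit = 43 − 2.6032 ≈ 40.3968

40.40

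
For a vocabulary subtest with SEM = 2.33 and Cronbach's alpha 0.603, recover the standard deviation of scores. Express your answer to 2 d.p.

SD = 2.33 / √(1 − 0.603) ≈ 3.69795

3.70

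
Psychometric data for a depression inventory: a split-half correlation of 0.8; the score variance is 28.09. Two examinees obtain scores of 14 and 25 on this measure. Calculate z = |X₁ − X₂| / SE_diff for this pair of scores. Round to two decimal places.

4.40

SD = √28.09 ≈ 5.300
Spearman-Brown: r = 2(0.8) / (1 + 0.8) = 1.600 / 1.800 ≈ 0.889
SEM = 5.300*√(1 − 0.889) ≈ 1.767
Standard error of the difference = 1.767·√2 ≈ 2.498
z = |14 − 25| / 2.498 = 11 / 2.498 ≈ 4.403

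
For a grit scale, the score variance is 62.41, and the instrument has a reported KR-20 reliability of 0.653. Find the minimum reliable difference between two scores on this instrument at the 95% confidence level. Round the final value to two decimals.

SD = √62.41 = 7.900
SEM = 7.900 · √(1 − 0.653) = 7.900 · √0.347 ≈ 7.900 · 0.589 ≈ 4.654
SE_diff = SEM · √2 ≈ 4.654 · 1.414 ≈ 6.581
Minimum reliable difference = 1.96 · SE_diff ≈ 1.96 · 6.581 ≈ 12.899

12.90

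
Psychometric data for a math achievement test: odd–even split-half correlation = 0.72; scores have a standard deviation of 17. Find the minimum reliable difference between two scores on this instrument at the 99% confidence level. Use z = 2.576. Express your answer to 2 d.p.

Full-length reliability (Spearman-Brown) = 2(0.72)/(1+0.72) ≈ 0.8372
SEM = 17.0000 * √(1 − 0.8372) = 17.0000 * √0.1628 ≈ 17.0000 * 0.4035 ≈ 6.8590
Standard error of the difference = 6.8590·√2 ≈ 9.7002
Smallest detectable difference = 2.576*9.7002 ≈ 24.9876

24.99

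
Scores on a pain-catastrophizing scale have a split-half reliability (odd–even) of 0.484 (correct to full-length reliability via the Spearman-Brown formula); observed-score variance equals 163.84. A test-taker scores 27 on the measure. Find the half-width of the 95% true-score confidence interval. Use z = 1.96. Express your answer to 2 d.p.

σ = 163.84^(1/2) = 12.800
r_full = 2·0.484 / (1 + 0.484) ≈ 0.652
SEM = 12.800*√(1 − 0.652) ≈ 7.548
1.96 * SEM ≈ 14.794

14.79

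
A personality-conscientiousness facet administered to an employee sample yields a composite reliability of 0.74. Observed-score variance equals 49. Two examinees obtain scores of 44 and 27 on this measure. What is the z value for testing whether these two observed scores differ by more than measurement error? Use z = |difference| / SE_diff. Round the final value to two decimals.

3.37

SD = √49 = 7.0000
SEM = 7.0000 * √(1 − 0.7400) = 7.0000 * √0.2600 ≃ 7.0000 * 0.5099 ≃ 3.5693
Standard error of the difference = 3.5693·√2 ≃ 5.0478
z = |44 − 27| / 5.0478 = 17 / 5.0478 ≃ 3.3678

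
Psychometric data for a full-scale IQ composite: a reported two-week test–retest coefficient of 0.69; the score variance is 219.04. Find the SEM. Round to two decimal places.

SD = √219.04 = 14.800
SEM = 14.800·√(1 − 0.690) ≈ 8.240

8.24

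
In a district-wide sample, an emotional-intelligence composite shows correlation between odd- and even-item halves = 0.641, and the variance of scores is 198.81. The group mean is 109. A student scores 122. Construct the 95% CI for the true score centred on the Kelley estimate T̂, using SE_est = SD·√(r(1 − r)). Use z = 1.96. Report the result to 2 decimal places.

SD = √198.81 ≈ 14.100
Full-length reliability (Spearman-Brown) = 2(0.641)/(1+0.641) ≈ 0.781
T̂ = r·X + (1 − r)·M = 0.781*122 + 0.219*109 ≈ 95.310 + 23.846 ≈ 119.156
SE_est = SD * √(r(1 − r)) = 14.100 * √0.171 ≈ 14.100 * 0.413 ≈ 5.829
95% CI: 119.156 ± 11.425 ≈ (107.731, 130.581)

[107.73, 130.58]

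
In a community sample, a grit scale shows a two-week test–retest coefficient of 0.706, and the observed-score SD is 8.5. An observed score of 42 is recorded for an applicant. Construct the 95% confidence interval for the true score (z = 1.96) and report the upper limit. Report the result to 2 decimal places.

51.03

SEM = 8.500×√(1 − 0.706) ≃ 4.609
1.96 × SEM ≃ 9.033
Upper bound: 42 + 9.033 = 51.033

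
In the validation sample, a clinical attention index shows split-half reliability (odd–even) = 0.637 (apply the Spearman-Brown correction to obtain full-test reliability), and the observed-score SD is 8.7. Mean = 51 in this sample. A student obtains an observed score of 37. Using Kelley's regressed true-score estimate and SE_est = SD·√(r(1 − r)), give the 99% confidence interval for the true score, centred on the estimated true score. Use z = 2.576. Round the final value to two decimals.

[30.79, 49.41]

Spearman-Brown: r = 2(0.637) / (1 + 0.637) = 1.2740 / 1.6370 ≈ 0.7783
T̂ = 0.7783(37) + 0.2217(51) ≈ 40.1045
SE_est = SD × √(r(1 − r)) = 8.7000 × √0.1726 ≈ 8.7000 × 0.4154 ≈ 3.6142
CI = 40.1045 ± 2.576 × 3.6142 → [30.7944, 49.4146]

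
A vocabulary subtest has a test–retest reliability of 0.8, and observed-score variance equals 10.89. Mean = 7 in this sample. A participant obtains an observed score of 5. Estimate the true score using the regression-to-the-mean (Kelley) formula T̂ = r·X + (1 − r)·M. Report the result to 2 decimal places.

5.40

Estimated true score = 0.8000·5 + (1 − 0.8000)·7 ≈ 5.4000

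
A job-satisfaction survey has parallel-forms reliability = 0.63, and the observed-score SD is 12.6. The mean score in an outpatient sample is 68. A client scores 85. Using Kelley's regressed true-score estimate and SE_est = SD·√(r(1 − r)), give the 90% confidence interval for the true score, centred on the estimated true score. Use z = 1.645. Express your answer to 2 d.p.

[68.70, 88.72]

T̂ = 0.630(85) + 0.370(68) ≈ 78.710
SE_est = SD · √(r(1 − r)) = 12.600 · √0.233 ≈ 12.600 · 0.483 ≈ 6.083
90% CI: 78.710 ± 10.007 ≈ (68.703, 88.717)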